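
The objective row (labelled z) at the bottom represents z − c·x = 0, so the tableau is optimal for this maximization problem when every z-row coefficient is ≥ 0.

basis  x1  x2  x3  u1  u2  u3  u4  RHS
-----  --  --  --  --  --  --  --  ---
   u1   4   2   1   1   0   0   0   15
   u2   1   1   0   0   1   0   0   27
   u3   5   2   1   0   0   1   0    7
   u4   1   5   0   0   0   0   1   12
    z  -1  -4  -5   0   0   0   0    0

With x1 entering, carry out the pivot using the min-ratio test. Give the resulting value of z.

7/5

Ratio test on column x1 — row 1: 15/4 = 15/4; row 2: 27/1 = 27; row 3: 7/5 = 7/5; row 4: 12/1 = 12. Minimum is 7/5 at row 3 (u3 leaves); pivot element 5.
Pivot on row 3; the z-row RHS becomes 0 − (-1)·(7/5) = 7/5.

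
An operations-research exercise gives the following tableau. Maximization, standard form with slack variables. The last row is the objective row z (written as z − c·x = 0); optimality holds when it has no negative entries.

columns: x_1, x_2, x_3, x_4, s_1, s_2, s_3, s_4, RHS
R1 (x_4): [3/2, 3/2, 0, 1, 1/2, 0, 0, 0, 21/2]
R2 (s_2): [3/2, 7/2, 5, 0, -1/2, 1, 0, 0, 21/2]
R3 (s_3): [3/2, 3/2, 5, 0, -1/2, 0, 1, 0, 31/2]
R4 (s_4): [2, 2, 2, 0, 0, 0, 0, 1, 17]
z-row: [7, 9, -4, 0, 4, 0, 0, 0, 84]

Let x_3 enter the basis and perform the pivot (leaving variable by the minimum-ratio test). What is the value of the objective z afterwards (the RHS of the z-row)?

462/5

Ratio test on column x_3 — row 1: entry 0 ≤ 0; row 2: (21/2)/5 = 21/10; row 3: (31/2)/5 = 31/10; row 4: 17/2 = 17/2. Minimum is 21/10 at row 2 (s_2 leaves); pivot element 5.
Pivot on row 2; the z-row RHS becomes 84 − (-4)·(21/10) = 462/5.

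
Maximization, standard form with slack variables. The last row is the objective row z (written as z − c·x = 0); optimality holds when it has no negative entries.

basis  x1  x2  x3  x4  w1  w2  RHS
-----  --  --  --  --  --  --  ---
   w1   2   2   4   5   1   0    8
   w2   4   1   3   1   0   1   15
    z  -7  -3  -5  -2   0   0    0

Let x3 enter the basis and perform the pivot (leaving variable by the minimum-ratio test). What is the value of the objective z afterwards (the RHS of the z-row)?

Ratio test on column x3 — row 1: 8/4 = 2; row 2: 15/3 = 5. Minimum is 2 at row 1 (w1 leaves); pivot element 4.
Pivot on row 1; the z-row RHS becomes 0 − (-5)·2 = 10.

10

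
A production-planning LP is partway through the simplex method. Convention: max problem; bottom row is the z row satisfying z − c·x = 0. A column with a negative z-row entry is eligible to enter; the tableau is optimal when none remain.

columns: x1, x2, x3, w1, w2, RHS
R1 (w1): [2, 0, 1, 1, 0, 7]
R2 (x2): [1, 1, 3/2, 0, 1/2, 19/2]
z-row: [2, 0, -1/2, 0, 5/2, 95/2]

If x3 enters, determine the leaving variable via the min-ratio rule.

Column x3 entries and ratios — w1: 7/1 = 7; x2: (19/2)/(3/2) = 19/3.
Smallest ratio is 19/3 in the row of x2, so x2 leaves.

x2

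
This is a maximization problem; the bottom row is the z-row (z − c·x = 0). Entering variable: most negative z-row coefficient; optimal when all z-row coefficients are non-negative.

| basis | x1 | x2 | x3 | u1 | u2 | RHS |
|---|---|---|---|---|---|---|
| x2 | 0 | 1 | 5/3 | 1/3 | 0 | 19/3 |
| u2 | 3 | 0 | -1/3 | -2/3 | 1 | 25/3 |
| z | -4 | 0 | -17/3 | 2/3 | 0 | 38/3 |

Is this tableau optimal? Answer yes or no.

no

The z-row has a negative entry -17/3 in column x3, so it is not optimal.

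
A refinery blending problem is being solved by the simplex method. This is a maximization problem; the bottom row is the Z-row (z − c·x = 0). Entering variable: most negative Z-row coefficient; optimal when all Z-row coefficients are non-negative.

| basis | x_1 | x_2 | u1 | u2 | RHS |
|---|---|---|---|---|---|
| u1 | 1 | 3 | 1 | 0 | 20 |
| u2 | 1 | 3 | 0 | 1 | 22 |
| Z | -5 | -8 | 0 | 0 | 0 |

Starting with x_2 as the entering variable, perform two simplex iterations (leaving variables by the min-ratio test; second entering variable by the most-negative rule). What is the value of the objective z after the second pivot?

100

Ratio test on column x_2 — row 1: 20/3 = 20/3; row 2: 22/3 = 22/3. Minimum is 20/3 at row 1 (u1 leaves); pivot element 3.
Pivot on row 1; the Z-row RHS becomes 0 − (-8)·(20/3) = 160/3.
Next entering variable (most negative Z-row entry -7/3): x_1.
Ratio test on column x_1 — row 1: (20/3)/(1/3) = 20; row 2: entry 0 ≤ 0. Minimum is 20 at row 1 (x_2 leaves); pivot element 1/3.
After the second pivot the Z-row RHS is 160/3 − (-7/3)·20 = 100.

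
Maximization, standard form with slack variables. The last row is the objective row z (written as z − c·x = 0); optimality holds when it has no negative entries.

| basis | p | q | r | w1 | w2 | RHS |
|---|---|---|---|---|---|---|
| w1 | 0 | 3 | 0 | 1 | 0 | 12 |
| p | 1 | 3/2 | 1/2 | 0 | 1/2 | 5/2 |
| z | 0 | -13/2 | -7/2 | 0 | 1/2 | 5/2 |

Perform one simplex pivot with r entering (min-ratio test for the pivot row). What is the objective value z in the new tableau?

Ratio test on column r — row 1: entry 0 ≤ 0; row 2: (5/2)/(1/2) = 5. Minimum is 5 at row 2 (p leaves); pivot element 1/2.
Pivot on row 2; the z-row RHS becomes 5/2 − (-7/2)·5 = 20.

20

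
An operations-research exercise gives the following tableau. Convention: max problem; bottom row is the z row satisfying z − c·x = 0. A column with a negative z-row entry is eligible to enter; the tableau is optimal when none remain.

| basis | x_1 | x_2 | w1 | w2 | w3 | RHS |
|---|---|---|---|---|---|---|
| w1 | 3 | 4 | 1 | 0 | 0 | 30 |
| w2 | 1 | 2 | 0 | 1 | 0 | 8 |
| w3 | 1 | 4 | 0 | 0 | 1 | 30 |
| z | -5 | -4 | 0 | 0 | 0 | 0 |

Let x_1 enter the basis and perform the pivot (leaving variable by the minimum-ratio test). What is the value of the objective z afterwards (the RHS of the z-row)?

Ratio test on column x_1 — row 1: 30/3 = 10; row 2: 8/1 = 8; row 3: 30/1 = 30. Minimum is 8 at row 2 (w2 leaves); pivot element 1.
Pivot on row 2; the z-row RHS becomes 0 − (-5)·8 = 40.

40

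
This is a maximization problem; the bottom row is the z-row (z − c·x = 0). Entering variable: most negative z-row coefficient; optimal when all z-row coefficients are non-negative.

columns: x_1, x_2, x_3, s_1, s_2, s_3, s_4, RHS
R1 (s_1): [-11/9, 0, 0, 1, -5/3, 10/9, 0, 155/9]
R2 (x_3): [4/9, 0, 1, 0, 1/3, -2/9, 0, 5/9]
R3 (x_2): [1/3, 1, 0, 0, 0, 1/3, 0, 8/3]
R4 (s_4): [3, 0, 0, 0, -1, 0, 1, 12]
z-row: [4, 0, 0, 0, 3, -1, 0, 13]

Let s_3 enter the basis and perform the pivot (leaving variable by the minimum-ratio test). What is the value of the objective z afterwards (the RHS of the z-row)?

Ratio test on column s_3 — row 1: (155/9)/(10/9) = 31/2; row 2: entry -2/9 ≤ 0; row 3: (8/3)/(1/3) = 8; row 4: entry 0 ≤ 0. Minimum is 8 at row 3 (x_2 leaves); pivot element 1/3.
Pivot on row 3; the z-row RHS becomes 13 − (-1)·8 = 21.

21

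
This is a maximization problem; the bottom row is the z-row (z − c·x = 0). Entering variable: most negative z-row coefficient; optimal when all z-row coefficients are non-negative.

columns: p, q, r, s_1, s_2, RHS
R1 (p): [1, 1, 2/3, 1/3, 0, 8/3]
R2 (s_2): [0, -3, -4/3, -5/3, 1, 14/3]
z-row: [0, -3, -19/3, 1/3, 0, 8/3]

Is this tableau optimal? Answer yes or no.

no

The z-row has a negative entry -19/3 in column r, so it is not optimal.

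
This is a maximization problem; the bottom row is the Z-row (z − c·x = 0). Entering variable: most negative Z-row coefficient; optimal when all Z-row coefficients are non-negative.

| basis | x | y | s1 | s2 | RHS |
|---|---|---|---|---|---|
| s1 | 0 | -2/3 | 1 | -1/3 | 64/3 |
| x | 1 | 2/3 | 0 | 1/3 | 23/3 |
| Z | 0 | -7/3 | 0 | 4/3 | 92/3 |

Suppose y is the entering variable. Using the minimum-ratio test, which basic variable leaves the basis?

x

Column y entries and ratios — s1: -2/3 ≤ 0, skip; x: (23/3)/(2/3) = 23/2.
Smallest ratio is 23/2 in the row of x, so x leaves.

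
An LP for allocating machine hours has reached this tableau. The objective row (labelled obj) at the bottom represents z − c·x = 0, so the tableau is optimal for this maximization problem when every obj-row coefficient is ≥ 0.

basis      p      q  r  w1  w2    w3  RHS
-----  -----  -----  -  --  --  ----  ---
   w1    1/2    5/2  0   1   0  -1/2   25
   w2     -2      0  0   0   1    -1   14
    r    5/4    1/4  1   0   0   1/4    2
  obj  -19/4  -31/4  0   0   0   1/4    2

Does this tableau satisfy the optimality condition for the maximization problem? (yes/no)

The obj-row has a negative entry -31/4 in column q, so it is not optimal.

no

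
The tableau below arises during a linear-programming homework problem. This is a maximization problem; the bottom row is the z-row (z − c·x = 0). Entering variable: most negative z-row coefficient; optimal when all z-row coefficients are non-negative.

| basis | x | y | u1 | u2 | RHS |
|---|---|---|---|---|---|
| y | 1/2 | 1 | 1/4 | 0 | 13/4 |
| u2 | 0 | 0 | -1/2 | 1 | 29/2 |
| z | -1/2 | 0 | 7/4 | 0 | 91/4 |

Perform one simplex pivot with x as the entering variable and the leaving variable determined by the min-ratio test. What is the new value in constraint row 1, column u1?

Ratio test on column x — row 1: (13/4)/(1/2) = 13/2; row 2: entry 0 ≤ 0. Minimum is 13/2 at row 1 (y leaves); pivot element 1/2.
Divide row 1 by 1/2; eliminate column x from the other rows.
In the new row 1, the u1 entry is the old entry divided by the pivot: (1/4)/(1/2) = 1/2.

1/2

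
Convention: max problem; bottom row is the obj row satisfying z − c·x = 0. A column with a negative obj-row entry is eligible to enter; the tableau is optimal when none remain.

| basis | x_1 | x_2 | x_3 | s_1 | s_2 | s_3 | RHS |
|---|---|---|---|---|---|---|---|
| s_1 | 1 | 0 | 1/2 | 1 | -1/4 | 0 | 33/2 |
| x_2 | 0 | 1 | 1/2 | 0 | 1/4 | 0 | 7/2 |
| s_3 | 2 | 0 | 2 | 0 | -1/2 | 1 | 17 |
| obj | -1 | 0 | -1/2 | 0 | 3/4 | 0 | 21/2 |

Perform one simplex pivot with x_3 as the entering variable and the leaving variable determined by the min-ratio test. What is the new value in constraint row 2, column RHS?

Ratio test on column x_3 — row 1: (33/2)/(1/2) = 33; row 2: (7/2)/(1/2) = 7; row 3: 17/2 = 17/2. Minimum is 7 at row 2 (x_2 leaves); pivot element 1/2.
Divide row 2 by 1/2; eliminate column x_3 from the other rows.
In the new row 2, the RHS entry is the old entry divided by the pivot: (7/2)/(1/2) = 7.

7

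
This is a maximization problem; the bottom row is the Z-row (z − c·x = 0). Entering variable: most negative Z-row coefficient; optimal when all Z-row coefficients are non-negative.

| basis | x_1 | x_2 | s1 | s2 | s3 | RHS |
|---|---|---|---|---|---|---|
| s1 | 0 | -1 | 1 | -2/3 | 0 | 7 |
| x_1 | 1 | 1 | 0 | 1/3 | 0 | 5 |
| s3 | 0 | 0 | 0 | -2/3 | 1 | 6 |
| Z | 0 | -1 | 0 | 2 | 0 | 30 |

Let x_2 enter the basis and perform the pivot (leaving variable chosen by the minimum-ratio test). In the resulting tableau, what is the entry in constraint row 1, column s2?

Ratio test on column x_2 — row 1: entry -1 ≤ 0; row 2: 5/1 = 5; row 3: entry 0 ≤ 0. Minimum is 5 at row 2 (x_1 leaves); pivot element 1.
Divide row 2 by 1; eliminate column x_2 from the other rows.
Row 1 update in column s2: -2/3 − (-1)·(1/3) = -1/3.

-1/3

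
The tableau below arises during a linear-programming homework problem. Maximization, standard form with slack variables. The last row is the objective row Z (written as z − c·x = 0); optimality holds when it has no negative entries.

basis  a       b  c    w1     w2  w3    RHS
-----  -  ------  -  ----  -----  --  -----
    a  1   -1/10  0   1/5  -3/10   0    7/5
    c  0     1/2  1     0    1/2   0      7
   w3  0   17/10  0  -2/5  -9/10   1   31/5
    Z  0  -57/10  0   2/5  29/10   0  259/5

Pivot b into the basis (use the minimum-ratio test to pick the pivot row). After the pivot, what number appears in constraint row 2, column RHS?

88/17

Ratio test on column b — row 1: entry -1/10 ≤ 0; row 2: 7/(1/2) = 14; row 3: (31/5)/(17/10) = 62/17. Minimum is 62/17 at row 3 (w3 leaves); pivot element 17/10.
Divide row 3 by 17/10; eliminate column b from the other rows.
Row 2 update in column RHS: 7 − (1/2)·(62/17) = 88/17.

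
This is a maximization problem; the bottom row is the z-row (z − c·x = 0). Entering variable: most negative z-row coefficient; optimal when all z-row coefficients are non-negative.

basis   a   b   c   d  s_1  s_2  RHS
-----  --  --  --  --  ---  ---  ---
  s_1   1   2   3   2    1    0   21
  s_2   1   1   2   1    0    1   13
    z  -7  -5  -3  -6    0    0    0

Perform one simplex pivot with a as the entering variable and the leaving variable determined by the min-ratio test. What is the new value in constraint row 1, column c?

1

Ratio test on column a — row 1: 21/1 = 21; row 2: 13/1 = 13. Minimum is 13 at row 2 (s_2 leaves); pivot element 1.
Divide row 2 by 1; eliminate column a from the other rows.
Row 1 update in column c: 3 − 1·2 = 1.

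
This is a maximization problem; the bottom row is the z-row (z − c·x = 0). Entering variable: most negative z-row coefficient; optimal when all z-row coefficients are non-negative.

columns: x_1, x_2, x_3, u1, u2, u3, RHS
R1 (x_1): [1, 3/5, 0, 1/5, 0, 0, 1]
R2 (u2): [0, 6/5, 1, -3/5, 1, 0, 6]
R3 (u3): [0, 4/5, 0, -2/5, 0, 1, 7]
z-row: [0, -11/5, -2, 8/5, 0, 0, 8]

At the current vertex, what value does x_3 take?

0

x_3 is not in the basis, so in the current basic feasible solution x_3 = 0.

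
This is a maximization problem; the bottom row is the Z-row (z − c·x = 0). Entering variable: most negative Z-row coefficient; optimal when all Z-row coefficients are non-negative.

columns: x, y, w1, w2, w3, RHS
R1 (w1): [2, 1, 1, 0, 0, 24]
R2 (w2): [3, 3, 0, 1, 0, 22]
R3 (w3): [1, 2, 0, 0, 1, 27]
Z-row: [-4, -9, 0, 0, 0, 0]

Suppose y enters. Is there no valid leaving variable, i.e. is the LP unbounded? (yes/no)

no

Column y has positive entries in row(s) 1, 2, 3, so the ratio test bounds it — not unbounded.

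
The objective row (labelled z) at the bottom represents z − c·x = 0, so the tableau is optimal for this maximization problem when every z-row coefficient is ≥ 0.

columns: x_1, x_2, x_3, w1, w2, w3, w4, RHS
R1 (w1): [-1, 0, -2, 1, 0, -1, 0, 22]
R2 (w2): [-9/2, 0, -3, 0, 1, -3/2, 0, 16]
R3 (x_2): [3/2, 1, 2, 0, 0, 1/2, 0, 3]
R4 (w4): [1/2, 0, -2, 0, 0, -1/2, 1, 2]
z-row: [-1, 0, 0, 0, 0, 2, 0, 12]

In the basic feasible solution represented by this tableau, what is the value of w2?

w2 is basic (row 2); its value is the RHS of that row, 16.

16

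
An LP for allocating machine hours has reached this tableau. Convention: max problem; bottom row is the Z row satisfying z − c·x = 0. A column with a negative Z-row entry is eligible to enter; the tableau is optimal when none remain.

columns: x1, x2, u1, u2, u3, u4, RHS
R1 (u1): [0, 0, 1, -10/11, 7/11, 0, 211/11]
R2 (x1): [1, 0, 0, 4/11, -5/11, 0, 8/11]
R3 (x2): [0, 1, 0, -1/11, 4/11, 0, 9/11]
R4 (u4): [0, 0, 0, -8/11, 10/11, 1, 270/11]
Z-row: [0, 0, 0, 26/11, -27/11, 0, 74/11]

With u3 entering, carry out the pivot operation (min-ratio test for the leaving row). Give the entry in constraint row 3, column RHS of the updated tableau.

Ratio test on column u3 — row 1: (211/11)/(7/11) = 211/7; row 2: entry -5/11 ≤ 0; row 3: (9/11)/(4/11) = 9/4; row 4: (270/11)/(10/11) = 27. Minimum is 9/4 at row 3 (x2 leaves); pivot element 4/11.
Divide row 3 by 4/11; eliminate column u3 from the other rows.
In the new row 3, the RHS entry is the old entry divided by the pivot: (9/11)/(4/11) = 9/4.

9/4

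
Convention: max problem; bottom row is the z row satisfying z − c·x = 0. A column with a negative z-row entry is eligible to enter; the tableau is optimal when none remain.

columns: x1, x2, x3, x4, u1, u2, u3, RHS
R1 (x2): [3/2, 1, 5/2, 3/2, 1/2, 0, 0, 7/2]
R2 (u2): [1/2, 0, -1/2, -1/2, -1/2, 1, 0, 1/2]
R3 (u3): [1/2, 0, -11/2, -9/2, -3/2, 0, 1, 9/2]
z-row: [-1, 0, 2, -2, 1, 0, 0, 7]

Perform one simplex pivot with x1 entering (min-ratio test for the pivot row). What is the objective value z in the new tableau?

8

Ratio test on column x1 — row 1: (7/2)/(3/2) = 7/3; row 2: (1/2)/(1/2) = 1; row 3: (9/2)/(1/2) = 9. Minimum is 1 at row 2 (u2 leaves); pivot element 1/2.
Pivot on row 2; the z-row RHS becomes 7 − (-1)·1 = 8.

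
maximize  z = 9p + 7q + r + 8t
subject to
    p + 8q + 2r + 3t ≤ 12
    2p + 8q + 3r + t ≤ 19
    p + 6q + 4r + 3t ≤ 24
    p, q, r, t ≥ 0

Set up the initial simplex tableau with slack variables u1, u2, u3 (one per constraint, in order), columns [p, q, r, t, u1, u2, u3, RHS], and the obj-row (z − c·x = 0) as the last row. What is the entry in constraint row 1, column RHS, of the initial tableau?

12

The RHS of constraint 1 is b_1 = 12.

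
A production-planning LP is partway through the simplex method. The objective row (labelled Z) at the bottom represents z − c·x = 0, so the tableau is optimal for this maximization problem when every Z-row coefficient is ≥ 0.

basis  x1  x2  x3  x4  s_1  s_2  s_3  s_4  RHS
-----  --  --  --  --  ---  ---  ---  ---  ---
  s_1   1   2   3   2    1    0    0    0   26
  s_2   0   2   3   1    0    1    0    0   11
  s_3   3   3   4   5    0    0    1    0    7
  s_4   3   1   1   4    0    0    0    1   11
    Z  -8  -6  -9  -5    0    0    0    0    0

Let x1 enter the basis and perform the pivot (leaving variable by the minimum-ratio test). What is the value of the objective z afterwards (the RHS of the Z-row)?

56/3

Ratio test on column x1 — row 1: 26/1 = 26; row 2: entry 0 ≤ 0; row 3: 7/3 = 7/3; row 4: 11/3 = 11/3. Minimum is 7/3 at row 3 (s_3 leaves); pivot element 3.
Pivot on row 3; the Z-row RHS becomes 0 − (-8)·(7/3) = 56/3.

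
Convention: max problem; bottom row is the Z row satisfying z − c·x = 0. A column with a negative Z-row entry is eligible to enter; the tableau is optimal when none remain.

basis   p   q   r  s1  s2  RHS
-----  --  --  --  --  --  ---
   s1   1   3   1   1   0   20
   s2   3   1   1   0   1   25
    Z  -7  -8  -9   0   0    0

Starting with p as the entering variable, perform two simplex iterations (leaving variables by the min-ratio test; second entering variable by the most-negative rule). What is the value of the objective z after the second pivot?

Ratio test on column p — row 1: 20/1 = 20; row 2: 25/3 = 25/3. Minimum is 25/3 at row 2 (s2 leaves); pivot element 3.
Pivot on row 2; the Z-row RHS becomes 0 − (-7)·(25/3) = 175/3.
Next entering variable (most negative Z-row entry -20/3): r.
Ratio test on column r — row 1: (35/3)/(2/3) = 35/2; row 2: (25/3)/(1/3) = 25. Minimum is 35/2 at row 1 (s1 leaves); pivot element 2/3.
After the second pivot the Z-row RHS is 175/3 − (-20/3)·(35/2) = 175.

175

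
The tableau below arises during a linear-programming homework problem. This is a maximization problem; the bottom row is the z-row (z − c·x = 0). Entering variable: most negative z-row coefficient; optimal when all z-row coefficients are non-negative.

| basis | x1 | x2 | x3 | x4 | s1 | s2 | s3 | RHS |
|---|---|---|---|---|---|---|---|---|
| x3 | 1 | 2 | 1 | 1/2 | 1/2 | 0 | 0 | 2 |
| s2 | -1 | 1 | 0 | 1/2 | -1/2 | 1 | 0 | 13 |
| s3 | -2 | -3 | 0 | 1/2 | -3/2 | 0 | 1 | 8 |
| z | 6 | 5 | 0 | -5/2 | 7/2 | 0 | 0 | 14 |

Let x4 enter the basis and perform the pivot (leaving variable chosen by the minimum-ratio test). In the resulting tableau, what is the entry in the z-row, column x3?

5

Ratio test on column x4 — row 1: 2/(1/2) = 4; row 2: 13/(1/2) = 26; row 3: 8/(1/2) = 16. Minimum is 4 at row 1 (x3 leaves); pivot element 1/2.
Divide row 1 by 1/2; eliminate column x4 from the other rows.
z-row update in column x3: 0 − (-5/2)·2 = 5.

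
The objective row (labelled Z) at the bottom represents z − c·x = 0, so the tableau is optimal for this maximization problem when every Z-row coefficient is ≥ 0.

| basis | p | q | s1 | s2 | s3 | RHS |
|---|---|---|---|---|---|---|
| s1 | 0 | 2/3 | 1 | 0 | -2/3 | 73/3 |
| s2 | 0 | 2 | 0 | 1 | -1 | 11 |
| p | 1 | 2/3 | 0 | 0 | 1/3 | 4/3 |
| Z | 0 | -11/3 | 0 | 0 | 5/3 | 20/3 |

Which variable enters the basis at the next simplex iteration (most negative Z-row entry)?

Negative Z-row entries: q: -11/3.
The most negative is -11/3 in column q, so q enters.

q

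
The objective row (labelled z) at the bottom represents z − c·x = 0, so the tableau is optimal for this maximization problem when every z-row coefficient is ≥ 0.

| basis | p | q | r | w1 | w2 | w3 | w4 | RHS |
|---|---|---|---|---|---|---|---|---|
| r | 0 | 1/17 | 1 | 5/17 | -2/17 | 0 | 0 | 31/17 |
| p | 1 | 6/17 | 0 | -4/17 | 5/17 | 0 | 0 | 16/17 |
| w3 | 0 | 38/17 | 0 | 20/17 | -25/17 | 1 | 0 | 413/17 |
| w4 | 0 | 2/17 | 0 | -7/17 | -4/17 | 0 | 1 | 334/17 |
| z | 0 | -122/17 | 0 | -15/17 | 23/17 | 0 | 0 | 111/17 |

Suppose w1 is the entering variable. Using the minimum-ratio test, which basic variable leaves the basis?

r

Column w1 entries and ratios — r: (31/17)/(5/17) = 31/5; p: -4/17 ≤ 0, skip; w3: (413/17)/(20/17) = 413/20; w4: -7/17 ≤ 0, skip.
Smallest ratio is 31/5 in the row of r, so r leaves.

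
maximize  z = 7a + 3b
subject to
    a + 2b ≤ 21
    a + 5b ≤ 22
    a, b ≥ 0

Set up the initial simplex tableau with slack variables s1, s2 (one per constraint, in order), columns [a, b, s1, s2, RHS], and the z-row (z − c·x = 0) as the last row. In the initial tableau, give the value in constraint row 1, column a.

Constraint 1 has coefficient 1 on a.

1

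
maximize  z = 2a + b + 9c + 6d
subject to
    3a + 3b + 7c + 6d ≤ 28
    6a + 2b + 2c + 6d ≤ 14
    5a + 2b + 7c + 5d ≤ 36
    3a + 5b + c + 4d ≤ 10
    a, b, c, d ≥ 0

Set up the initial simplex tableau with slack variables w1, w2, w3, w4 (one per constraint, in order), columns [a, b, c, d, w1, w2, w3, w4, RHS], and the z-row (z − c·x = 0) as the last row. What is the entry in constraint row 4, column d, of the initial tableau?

4

Constraint 4 has coefficient 4 on d.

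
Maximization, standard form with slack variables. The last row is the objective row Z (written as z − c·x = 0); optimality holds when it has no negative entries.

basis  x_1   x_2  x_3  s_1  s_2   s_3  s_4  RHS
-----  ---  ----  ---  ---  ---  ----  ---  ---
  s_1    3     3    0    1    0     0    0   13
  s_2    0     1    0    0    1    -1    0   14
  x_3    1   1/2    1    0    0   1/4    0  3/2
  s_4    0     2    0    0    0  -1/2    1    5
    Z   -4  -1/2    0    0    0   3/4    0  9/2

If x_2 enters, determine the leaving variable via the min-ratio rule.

Column x_2 entries and ratios — s_1: 13/3 = 13/3; s_2: 14/1 = 14; x_3: (3/2)/(1/2) = 3; s_4: 5/2 = 5/2.
Smallest ratio is 5/2 in the row of s_4, so s_4 leaves.

s_4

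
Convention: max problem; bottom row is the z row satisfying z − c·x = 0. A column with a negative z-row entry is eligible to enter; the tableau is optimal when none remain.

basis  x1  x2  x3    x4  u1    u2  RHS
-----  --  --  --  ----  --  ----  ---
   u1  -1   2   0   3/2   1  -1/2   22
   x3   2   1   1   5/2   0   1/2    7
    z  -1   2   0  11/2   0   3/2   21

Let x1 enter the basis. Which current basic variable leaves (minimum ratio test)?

Column x1 entries and ratios — u1: -1 ≤ 0, skip; x3: 7/2 = 7/2.
Smallest ratio is 7/2 in the row of x3, so x3 leaves.

x3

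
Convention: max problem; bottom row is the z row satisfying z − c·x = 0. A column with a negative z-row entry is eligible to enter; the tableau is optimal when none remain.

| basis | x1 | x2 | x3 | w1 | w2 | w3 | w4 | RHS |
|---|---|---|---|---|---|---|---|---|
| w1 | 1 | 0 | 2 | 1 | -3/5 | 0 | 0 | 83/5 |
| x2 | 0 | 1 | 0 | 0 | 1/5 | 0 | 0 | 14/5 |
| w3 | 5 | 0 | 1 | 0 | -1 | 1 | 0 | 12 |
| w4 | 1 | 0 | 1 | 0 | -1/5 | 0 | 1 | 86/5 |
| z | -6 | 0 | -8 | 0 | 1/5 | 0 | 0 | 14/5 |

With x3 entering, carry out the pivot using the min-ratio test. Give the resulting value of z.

Ratio test on column x3 — row 1: (83/5)/2 = 83/10; row 2: entry 0 ≤ 0; row 3: 12/1 = 12; row 4: (86/5)/1 = 86/5. Minimum is 83/10 at row 1 (w1 leaves); pivot element 2.
Pivot on row 1; the z-row RHS becomes 14/5 − (-8)·(83/10) = 346/5.

346/5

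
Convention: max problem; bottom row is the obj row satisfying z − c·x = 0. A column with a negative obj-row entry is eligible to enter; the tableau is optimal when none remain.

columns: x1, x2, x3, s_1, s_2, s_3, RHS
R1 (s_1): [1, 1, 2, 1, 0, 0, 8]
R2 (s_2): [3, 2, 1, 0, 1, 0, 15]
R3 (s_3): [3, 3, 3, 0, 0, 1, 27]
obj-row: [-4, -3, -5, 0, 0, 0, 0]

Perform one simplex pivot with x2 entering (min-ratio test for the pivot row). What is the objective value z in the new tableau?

45/2

Ratio test on column x2 — row 1: 8/1 = 8; row 2: 15/2 = 15/2; row 3: 27/3 = 9. Minimum is 15/2 at row 2 (s_2 leaves); pivot element 2.
Pivot on row 2; the obj-row RHS becomes 0 − (-3)·(15/2) = 45/2.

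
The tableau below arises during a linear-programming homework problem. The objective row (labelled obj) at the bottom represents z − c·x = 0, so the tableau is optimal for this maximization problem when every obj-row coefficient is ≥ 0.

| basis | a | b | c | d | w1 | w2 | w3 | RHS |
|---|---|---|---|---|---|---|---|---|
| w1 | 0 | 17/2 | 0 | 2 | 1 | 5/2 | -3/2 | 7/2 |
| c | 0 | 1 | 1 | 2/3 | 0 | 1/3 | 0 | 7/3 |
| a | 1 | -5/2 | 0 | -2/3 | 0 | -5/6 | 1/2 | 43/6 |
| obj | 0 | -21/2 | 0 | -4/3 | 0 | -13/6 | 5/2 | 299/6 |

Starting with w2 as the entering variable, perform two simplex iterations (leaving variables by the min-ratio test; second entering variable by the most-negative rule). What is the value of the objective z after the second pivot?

Ratio test on column w2 — row 1: (7/2)/(5/2) = 7/5; row 2: (7/3)/(1/3) = 7; row 3: entry -5/6 ≤ 0. Minimum is 7/5 at row 1 (w1 leaves); pivot element 5/2.
Pivot on row 1; the obj-row RHS becomes 299/6 − (-13/6)·(7/5) = 793/15.
Next entering variable (most negative obj-row entry -47/15): b.
Ratio test on column b — row 1: (7/5)/(17/5) = 7/17; row 2: entry -2/15 ≤ 0; row 3: (25/3)/(1/3) = 25. Minimum is 7/17 at row 1 (w2 leaves); pivot element 17/5.
After the second pivot the obj-row RHS is 793/15 − (-47/15)·(7/17) = 2762/51.

2762/51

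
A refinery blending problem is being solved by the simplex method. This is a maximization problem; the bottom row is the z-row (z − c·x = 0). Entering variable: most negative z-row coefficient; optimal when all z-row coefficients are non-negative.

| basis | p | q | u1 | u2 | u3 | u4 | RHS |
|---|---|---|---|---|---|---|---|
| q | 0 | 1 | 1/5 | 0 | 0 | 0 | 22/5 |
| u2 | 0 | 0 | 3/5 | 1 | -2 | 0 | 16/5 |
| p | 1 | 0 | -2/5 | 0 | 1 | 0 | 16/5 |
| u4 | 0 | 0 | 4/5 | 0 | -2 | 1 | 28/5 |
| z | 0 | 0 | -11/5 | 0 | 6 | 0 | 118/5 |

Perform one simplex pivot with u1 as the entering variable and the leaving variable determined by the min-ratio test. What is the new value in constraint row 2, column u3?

-10/3

Ratio test on column u1 — row 1: (22/5)/(1/5) = 22; row 2: (16/5)/(3/5) = 16/3; row 3: entry -2/5 ≤ 0; row 4: (28/5)/(4/5) = 7. Minimum is 16/3 at row 2 (u2 leaves); pivot element 3/5.
Divide row 2 by 3/5; eliminate column u1 from the other rows.
In the new row 2, the u3 entry is the old entry divided by the pivot: (-2)/(3/5) = -10/3.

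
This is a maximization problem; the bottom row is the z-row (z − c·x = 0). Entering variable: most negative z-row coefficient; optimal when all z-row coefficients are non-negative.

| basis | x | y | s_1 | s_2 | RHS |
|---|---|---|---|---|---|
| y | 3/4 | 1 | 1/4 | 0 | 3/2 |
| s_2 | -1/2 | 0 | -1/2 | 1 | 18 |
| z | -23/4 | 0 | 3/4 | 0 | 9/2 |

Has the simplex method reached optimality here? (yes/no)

The z-row has a negative entry -23/4 in column x, so it is not optimal.

no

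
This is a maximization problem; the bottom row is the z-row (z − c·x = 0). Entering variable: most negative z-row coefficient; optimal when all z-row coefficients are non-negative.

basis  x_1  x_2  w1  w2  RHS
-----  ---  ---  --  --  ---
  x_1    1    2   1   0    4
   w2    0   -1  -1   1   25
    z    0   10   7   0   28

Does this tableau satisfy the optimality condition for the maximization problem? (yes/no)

Every z-row coefficient is ≥ 0, so the tableau is optimal.

yes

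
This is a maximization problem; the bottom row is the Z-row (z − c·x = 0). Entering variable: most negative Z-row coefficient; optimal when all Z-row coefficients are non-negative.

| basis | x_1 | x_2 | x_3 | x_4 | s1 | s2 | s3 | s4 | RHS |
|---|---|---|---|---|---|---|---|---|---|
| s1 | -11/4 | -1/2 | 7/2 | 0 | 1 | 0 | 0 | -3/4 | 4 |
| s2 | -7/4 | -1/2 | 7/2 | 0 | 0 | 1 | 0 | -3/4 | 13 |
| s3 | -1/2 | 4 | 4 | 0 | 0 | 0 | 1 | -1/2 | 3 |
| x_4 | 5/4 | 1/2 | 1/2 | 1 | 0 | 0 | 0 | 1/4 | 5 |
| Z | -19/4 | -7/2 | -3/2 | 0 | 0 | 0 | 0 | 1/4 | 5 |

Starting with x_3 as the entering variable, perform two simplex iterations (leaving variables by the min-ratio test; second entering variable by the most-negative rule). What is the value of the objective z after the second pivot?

Ratio test on column x_3 — row 1: 4/(7/2) = 8/7; row 2: 13/(7/2) = 26/7; row 3: 3/4 = 3/4; row 4: 5/(1/2) = 10. Minimum is 3/4 at row 3 (s3 leaves); pivot element 4.
Pivot on row 3; the Z-row RHS becomes 5 − (-3/2)·(3/4) = 49/8.
Next entering variable (most negative Z-row entry -79/16): x_1.
Ratio test on column x_1 — row 1: entry -37/16 ≤ 0; row 2: entry -21/16 ≤ 0; row 3: entry -1/8 ≤ 0; row 4: (37/8)/(21/16) = 74/21. Minimum is 74/21 at row 4 (x_4 leaves); pivot element 21/16.
After the second pivot the Z-row RHS is 49/8 − (-79/16)·(74/21) = 494/21.

494/21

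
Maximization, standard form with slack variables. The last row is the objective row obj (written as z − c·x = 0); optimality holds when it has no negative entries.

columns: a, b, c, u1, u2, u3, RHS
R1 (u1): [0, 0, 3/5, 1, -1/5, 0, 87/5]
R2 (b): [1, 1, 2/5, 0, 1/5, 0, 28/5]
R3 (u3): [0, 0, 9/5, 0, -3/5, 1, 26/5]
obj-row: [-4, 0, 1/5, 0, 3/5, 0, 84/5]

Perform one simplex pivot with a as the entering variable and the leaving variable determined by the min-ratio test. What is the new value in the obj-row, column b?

Ratio test on column a — row 1: entry 0 ≤ 0; row 2: (28/5)/1 = 28/5; row 3: entry 0 ≤ 0. Minimum is 28/5 at row 2 (b leaves); pivot element 1.
Divide row 2 by 1; eliminate column a from the other rows.
obj-row update in column b: 0 − (-4)·1 = 4.

4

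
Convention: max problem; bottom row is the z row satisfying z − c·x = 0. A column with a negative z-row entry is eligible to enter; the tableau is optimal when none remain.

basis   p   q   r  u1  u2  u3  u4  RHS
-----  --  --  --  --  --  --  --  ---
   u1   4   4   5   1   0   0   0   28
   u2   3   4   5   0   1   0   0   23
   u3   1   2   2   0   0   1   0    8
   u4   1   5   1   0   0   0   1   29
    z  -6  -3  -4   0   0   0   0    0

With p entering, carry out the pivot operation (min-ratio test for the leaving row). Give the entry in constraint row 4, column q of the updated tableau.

4

Ratio test on column p — row 1: 28/4 = 7; row 2: 23/3 = 23/3; row 3: 8/1 = 8; row 4: 29/1 = 29. Minimum is 7 at row 1 (u1 leaves); pivot element 4.
Divide row 1 by 4; eliminate column p from the other rows.
Row 4 update in column q: 5 − 1·1 = 4.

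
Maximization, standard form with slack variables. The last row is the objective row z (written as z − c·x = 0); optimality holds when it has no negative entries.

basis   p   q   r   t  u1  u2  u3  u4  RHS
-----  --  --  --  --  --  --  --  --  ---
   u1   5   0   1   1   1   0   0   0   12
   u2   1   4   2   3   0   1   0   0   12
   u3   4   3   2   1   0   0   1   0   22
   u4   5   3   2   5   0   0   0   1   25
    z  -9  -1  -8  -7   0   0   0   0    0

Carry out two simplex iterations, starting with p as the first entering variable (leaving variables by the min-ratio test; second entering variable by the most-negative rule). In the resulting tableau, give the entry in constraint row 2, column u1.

Ratio test on column p — row 1: 12/5 = 12/5; row 2: 12/1 = 12; row 3: 22/4 = 11/2; row 4: 25/5 = 5. Minimum is 12/5 at row 1 (u1 leaves); pivot element 5.
Divide row 1 by 5; eliminate column p from the other rows.
Second iteration: most negative z-row entry is -31/5 in column r, so r enters.
Ratio test on column r — row 1: (12/5)/(1/5) = 12; row 2: (48/5)/(9/5) = 16/3; row 3: (62/5)/(6/5) = 31/3; row 4: 13/1 = 13. Minimum is 16/3 at row 2 (u2 leaves); pivot element 9/5.
Divide row 2 by 9/5; eliminate column r from the other rows.
After both pivots, the entry at constraint row 2, column u1 is -1/9.

-1/9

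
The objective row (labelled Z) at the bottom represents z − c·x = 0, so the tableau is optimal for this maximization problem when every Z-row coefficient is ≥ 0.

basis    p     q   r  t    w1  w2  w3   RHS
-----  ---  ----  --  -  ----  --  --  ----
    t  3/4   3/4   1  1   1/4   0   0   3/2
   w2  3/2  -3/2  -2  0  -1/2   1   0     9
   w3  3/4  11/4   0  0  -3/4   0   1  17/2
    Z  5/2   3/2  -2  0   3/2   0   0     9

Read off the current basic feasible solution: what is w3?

17/2

w3 is basic (row 3); its value is the RHS of that row, 17/2.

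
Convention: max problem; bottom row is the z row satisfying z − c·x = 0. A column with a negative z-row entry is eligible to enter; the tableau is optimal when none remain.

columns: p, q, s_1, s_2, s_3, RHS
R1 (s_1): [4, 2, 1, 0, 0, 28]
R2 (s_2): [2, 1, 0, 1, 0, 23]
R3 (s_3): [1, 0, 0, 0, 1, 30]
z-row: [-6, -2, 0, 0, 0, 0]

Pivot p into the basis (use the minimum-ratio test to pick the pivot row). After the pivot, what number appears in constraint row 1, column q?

Ratio test on column p — row 1: 28/4 = 7; row 2: 23/2 = 23/2; row 3: 30/1 = 30. Minimum is 7 at row 1 (s_1 leaves); pivot element 4.
Divide row 1 by 4; eliminate column p from the other rows.
In the new row 1, the q entry is the old entry divided by the pivot: 2/4 = 1/2.

1/2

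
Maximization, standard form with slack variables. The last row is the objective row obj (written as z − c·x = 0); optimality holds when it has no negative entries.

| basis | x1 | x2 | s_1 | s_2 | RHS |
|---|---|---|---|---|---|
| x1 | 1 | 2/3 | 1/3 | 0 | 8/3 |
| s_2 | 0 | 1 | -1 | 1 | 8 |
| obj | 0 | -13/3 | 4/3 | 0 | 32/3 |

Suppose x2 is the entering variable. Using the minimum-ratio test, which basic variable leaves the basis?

Column x2 entries and ratios — x1: (8/3)/(2/3) = 4; s_2: 8/1 = 8.
Smallest ratio is 4 in the row of x1, so x1 leaves.

x1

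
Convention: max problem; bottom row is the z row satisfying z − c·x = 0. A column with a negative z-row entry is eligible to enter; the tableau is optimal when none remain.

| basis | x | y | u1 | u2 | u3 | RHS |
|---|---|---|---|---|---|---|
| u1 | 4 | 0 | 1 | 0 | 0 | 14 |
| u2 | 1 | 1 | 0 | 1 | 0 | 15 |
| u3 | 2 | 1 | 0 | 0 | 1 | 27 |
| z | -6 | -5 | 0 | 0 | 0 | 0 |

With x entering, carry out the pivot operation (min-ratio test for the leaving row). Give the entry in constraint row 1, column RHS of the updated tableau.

Ratio test on column x — row 1: 14/4 = 7/2; row 2: 15/1 = 15; row 3: 27/2 = 27/2. Minimum is 7/2 at row 1 (u1 leaves); pivot element 4.
Divide row 1 by 4; eliminate column x from the other rows.
In the new row 1, the RHS entry is the old entry divided by the pivot: 14/4 = 7/2.

7/2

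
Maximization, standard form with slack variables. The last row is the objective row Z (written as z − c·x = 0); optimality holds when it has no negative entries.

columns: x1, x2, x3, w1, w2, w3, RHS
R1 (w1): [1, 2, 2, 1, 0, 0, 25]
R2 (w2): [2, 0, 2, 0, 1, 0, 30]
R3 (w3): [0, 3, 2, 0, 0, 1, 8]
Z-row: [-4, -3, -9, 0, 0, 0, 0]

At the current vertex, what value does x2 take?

x2 is not in the basis, so in the current basic feasible solution x2 = 0.

0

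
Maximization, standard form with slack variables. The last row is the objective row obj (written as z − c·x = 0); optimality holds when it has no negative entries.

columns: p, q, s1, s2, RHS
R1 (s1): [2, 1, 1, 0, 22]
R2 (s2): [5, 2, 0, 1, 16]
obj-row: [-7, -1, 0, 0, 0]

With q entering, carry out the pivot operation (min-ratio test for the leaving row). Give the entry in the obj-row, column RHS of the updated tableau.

Ratio test on column q — row 1: 22/1 = 22; row 2: 16/2 = 8. Minimum is 8 at row 2 (s2 leaves); pivot element 2.
Divide row 2 by 2; eliminate column q from the other rows.
obj-row update in column RHS: 0 − (-1)·8 = 8.

8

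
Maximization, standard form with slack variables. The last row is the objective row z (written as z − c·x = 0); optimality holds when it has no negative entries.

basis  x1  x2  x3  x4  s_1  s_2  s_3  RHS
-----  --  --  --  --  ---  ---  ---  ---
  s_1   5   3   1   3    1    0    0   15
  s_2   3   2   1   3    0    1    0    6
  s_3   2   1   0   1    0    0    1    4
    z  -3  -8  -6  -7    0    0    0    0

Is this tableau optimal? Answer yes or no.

no

The z-row has a negative entry -8 in column x2, so it is not optimal.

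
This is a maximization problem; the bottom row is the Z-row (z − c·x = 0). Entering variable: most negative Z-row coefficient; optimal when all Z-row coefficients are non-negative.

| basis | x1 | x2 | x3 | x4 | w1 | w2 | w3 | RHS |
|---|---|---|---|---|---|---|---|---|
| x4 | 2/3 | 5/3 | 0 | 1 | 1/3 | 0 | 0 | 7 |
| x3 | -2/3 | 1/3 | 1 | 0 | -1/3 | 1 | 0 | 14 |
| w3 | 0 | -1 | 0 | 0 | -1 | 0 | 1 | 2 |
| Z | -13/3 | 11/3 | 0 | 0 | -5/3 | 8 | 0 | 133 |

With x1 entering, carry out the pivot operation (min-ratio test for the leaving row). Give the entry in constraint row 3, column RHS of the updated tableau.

2

Ratio test on column x1 — row 1: 7/(2/3) = 21/2; row 2: entry -2/3 ≤ 0; row 3: entry 0 ≤ 0. Minimum is 21/2 at row 1 (x4 leaves); pivot element 2/3.
Divide row 1 by 2/3; eliminate column x1 from the other rows.
Row 3 update in column RHS: 2 − 0·(21/2) = 2.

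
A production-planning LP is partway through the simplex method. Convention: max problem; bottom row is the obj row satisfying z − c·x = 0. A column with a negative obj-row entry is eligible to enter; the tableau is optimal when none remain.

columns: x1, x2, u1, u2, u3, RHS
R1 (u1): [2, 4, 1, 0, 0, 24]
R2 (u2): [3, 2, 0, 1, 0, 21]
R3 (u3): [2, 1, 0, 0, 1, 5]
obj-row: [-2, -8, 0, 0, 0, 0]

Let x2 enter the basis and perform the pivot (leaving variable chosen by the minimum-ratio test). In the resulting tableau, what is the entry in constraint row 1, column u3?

-4

Ratio test on column x2 — row 1: 24/4 = 6; row 2: 21/2 = 21/2; row 3: 5/1 = 5. Minimum is 5 at row 3 (u3 leaves); pivot element 1.
Divide row 3 by 1; eliminate column x2 from the other rows.
Row 1 update in column u3: 0 − 4·1 = -4.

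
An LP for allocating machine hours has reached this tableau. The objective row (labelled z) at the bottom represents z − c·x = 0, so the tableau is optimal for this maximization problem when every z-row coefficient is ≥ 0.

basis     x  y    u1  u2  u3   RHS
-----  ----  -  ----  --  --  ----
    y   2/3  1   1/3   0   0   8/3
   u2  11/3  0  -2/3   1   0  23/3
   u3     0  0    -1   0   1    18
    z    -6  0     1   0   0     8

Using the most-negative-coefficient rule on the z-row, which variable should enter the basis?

Negative z-row entries: x: -6.
The most negative is -6 in column x, so x enters.

x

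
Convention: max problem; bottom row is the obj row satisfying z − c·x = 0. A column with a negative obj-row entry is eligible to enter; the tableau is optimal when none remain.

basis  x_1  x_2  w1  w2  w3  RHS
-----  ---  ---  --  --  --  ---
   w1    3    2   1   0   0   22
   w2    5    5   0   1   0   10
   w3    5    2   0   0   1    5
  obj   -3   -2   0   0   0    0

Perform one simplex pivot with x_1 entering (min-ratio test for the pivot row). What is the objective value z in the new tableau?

3

Ratio test on column x_1 — row 1: 22/3 = 22/3; row 2: 10/5 = 2; row 3: 5/5 = 1. Minimum is 1 at row 3 (w3 leaves); pivot element 5.
Pivot on row 3; the obj-row RHS becomes 0 − (-3)·1 = 3.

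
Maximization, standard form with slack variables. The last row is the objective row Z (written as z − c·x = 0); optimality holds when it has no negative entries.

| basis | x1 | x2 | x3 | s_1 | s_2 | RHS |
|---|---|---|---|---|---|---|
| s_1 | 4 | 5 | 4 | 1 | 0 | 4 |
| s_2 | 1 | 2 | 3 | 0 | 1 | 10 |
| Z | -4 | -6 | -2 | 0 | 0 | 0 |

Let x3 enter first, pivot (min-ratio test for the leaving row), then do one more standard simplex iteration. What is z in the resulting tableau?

Ratio test on column x3 — row 1: 4/4 = 1; row 2: 10/3 = 10/3. Minimum is 1 at row 1 (s_1 leaves); pivot element 4.
Pivot on row 1; the Z-row RHS becomes 0 − (-2)·1 = 2.
Next entering variable (most negative Z-row entry -7/2): x2.
Ratio test on column x2 — row 1: 1/(5/4) = 4/5; row 2: entry -7/4 ≤ 0. Minimum is 4/5 at row 1 (x3 leaves); pivot element 5/4.
After the second pivot the Z-row RHS is 2 − (-7/2)·(4/5) = 24/5.

24/5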